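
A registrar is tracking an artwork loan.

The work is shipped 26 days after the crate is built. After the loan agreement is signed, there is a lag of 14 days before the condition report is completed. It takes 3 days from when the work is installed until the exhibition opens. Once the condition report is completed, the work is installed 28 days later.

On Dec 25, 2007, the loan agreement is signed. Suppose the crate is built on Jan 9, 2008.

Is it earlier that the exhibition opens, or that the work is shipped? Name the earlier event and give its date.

The loan agreement is signed: Dec 25, 2007.
The condition report is completed: Dec 25, 2007 + 14 days = Jan 8, 2008.
The work is installed: Jan 8, 2008 + 28 days = Feb 5, 2008.
The exhibition opens: Feb 5, 2008 + 3 days = Feb 8, 2008.
The crate is built: Jan 9, 2008.
The work is shipped: Jan 9, 2008 + 26 days = Feb 4, 2008.
Comparing: the exhibition opens on Feb 8, 2008 vs the work is shipped on Feb 4, 2008. Earlier: the work is shipped.

The work is shipped — Feb 4, 2008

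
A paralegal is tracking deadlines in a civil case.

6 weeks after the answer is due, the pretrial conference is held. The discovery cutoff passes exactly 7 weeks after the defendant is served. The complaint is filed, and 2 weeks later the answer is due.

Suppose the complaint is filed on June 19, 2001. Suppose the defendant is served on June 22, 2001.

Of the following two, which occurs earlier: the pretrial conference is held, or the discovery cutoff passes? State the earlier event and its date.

The discovery cutoff passes — August 10, 2001

The complaint is filed: Jun 19, 2001.
The answer is due: Jun 19, 2001 + 2 weeks = Jul 3, 2001.
The pretrial conference is held: Jul 3, 2001 + 6 weeks = Aug 14, 2001.
The defendant is served: Jun 22, 2001.
The discovery cutoff passes: Jun 22, 2001 + 7 weeks = Aug 10, 2001.
Comparing: the pretrial conference is held on Aug 14, 2001 vs the discovery cutoff passes on Aug 10, 2001. Earlier: the discovery cutoff passes.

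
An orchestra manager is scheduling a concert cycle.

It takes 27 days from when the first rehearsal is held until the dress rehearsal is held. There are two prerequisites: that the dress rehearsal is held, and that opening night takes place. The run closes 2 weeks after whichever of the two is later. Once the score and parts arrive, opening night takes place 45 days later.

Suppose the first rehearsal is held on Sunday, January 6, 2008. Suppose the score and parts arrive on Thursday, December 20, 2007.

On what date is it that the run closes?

Sunday, February 17, 2008

The first rehearsal is held: Jan 6, 2008.
The dress rehearsal is held: Jan 6, 2008 + 27 days = Feb 2, 2008.
The score and parts arrive: Dec 20, 2007.
Opening night takes place: Dec 20, 2007 + 45 days = Feb 3, 2008.
Both prerequisites met — the dress rehearsal is held (Feb 2, 2008), opening night takes place (Feb 3, 2008); the later is Feb 3, 2008.
The run closes: Feb 3, 2008 + 2 weeks = Feb 17, 2008.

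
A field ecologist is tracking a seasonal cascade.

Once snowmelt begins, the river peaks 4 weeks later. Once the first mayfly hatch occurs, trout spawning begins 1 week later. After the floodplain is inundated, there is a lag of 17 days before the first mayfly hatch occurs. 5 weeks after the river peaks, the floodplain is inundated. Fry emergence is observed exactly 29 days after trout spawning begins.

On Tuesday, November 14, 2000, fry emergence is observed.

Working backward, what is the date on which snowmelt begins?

Friday, July 21, 2000

Fry emergence is observed: Nov 14, 2000.
Trout spawning begins: Nov 14, 2000 − 29 days = Oct 16, 2000.
The first mayfly hatch occurs: Oct 16, 2000 − 1 week = Oct 9, 2000.
The floodplain is inundated: Oct 9, 2000 − 17 days = Sep 22, 2000.
The river peaks: Sep 22, 2000 − 5 weeks = Aug 18, 2000.
Snowmelt begins: Aug 18, 2000 − 4 weeks = Jul 21, 2000.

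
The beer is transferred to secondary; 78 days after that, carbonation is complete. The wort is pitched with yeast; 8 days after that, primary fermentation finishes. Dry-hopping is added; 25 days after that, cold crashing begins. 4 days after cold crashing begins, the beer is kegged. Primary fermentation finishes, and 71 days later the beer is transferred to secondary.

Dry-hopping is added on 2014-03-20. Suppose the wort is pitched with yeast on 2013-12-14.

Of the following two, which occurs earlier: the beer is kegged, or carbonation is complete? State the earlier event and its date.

Dry-hopping is added: Mar 20, 2014.
Cold crashing begins: Mar 20, 2014 + 25 days = Apr 14, 2014.
The beer is kegged: Apr 14, 2014 + 4 days = Apr 18, 2014.
The wort is pitched with yeast: Dec 14, 2013.
Primary fermentation finishes: Dec 14, 2013 + 8 days = Dec 22, 2013.
The beer is transferred to secondary: Dec 22, 2013 + 71 days = Mar 3, 2014.
Carbonation is complete: Mar 3, 2014 + 78 days = May 20, 2014.
Comparing: the beer is kegged on Apr 18, 2014 vs carbonation is complete on May 20, 2014. Earlier: the beer is kegged.

The beer is kegged — 2014-04-18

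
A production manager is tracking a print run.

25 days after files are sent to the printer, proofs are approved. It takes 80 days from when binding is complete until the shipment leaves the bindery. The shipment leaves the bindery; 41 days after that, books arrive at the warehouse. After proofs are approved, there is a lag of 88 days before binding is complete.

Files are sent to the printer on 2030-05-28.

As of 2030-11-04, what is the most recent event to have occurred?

Binding is complete

Files are sent to the printer: May 28, 2030.
Proofs are approved: May 28, 2030 + 25 days = Jun 22, 2030.
Binding is complete: Jun 22, 2030 + 88 days = Sep 18, 2030.
The shipment leaves the bindery: Sep 18, 2030 + 80 days = Dec 7, 2030.
Books arrive at the warehouse: Dec 7, 2030 + 41 days = Jan 17, 2031.
Nov 4, 2030 falls between when binding is complete (Sep 18, 2030) and when the shipment leaves the bindery (Dec 7, 2030).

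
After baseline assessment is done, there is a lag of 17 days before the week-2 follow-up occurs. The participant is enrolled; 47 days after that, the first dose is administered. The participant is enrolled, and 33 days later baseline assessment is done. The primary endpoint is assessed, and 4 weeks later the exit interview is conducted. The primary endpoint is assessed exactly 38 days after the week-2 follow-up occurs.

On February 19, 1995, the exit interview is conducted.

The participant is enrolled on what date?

The exit interview is conducted: Feb 19, 1995.
The primary endpoint is assessed: Feb 19, 1995 − 4 weeks = Jan 22, 1995.
The week-2 follow-up occurs: Jan 22, 1995 − 38 days = Dec 15, 1994.
Baseline assessment is done: Dec 15, 1994 − 17 days = Nov 28, 1994.
The participant is enrolled: Nov 28, 1994 − 33 days = Oct 26, 1994.

October 26, 1994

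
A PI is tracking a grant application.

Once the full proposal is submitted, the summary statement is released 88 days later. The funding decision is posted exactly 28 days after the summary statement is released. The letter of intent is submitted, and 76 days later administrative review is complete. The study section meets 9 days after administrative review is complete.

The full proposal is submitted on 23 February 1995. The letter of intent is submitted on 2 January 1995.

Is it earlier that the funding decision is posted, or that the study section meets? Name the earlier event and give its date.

The full proposal is submitted: Feb 23, 1995.
The summary statement is released: Feb 23, 1995 + 88 days = May 22, 1995.
The funding decision is posted: May 22, 1995 + 28 days = Jun 19, 1995.
The letter of intent is submitted: Jan 2, 1995.
Administrative review is complete: Jan 2, 1995 + 76 days = Mar 19, 1995.
The study section meets: Mar 19, 1995 + 9 days = Mar 28, 1995.
Comparing: the funding decision is posted on Jun 19, 1995 vs the study section meets on Mar 28, 1995. Earlier: the study section meets.

The study section meets — 28 March 1995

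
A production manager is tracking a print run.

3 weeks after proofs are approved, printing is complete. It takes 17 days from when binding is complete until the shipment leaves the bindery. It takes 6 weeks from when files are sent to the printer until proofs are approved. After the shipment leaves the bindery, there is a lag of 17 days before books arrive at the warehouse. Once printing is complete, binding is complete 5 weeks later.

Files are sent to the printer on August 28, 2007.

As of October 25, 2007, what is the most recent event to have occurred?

Files are sent to the printer: Aug 28, 2007.
Proofs are approved: Aug 28, 2007 + 6 weeks = Oct 9, 2007.
Printing is complete: Oct 9, 2007 + 3 weeks = Oct 30, 2007.
Binding is complete: Oct 30, 2007 + 5 weeks = Dec 4, 2007.
The shipment leaves the bindery: Dec 4, 2007 + 17 days = Dec 21, 2007.
Books arrive at the warehouse: Dec 21, 2007 + 17 days = Jan 7, 2008.
Oct 25, 2007 falls between when proofs are approved (Oct 9, 2007) and when printing is complete (Oct 30, 2007).

Proofs are approved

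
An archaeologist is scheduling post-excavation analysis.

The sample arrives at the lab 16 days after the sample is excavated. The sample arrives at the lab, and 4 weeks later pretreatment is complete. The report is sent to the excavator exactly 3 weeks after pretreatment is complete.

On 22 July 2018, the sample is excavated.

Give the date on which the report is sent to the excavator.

25 September 2018

The sample is excavated: Jul 22, 2018.
The sample arrives at the lab: Jul 22, 2018 + 16 days = Aug 7, 2018.
Pretreatment is complete: Aug 7, 2018 + 4 weeks = Sep 4, 2018.
The report is sent to the excavator: Sep 4, 2018 + 3 weeks = Sep 25, 2018.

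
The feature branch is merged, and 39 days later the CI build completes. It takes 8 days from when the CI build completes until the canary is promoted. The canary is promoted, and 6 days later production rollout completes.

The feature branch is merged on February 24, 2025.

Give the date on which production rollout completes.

April 18, 2025

The feature branch is merged: Feb 24, 2025.
The CI build completes: Feb 24, 2025 + 39 days = Apr 4, 2025.
The canary is promoted: Apr 4, 2025 + 8 days = Apr 12, 2025.
Production rollout completes: Apr 12, 2025 + 6 days = Apr 18, 2025.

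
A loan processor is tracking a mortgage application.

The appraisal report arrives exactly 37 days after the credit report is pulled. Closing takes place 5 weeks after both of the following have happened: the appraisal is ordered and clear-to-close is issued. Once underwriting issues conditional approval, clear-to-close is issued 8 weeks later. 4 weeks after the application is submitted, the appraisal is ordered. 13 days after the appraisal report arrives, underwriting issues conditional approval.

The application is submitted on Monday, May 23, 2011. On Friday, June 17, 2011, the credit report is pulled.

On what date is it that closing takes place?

Saturday, November 5, 2011

The application is submitted: May 23, 2011.
The appraisal is ordered: May 23, 2011 + 4 weeks = Jun 20, 2011.
The credit report is pulled: Jun 17, 2011.
The appraisal report arrives: Jun 17, 2011 + 37 days = Jul 24, 2011.
Underwriting issues conditional approval: Jul 24, 2011 + 13 days = Aug 6, 2011.
Clear-to-close is issued: Aug 6, 2011 + 8 weeks = Oct 1, 2011.
Both prerequisites met — the appraisal is ordered (Jun 20, 2011), clear-to-close is issued (Oct 1, 2011); the later is Oct 1, 2011.
Closing takes place: Oct 1, 2011 + 5 weeks = Nov 5, 2011.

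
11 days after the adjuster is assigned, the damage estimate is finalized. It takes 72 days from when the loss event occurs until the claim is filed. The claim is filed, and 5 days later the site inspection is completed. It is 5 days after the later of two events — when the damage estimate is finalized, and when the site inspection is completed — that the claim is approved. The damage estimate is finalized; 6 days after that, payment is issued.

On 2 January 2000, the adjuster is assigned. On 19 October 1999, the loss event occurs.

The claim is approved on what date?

The adjuster is assigned: Jan 2, 2000.
The damage estimate is finalized: Jan 2, 2000 + 11 days = Jan 13, 2000.
The loss event occurs: Oct 19, 1999.
The claim is filed: Oct 19, 1999 + 72 days = Dec 30, 1999.
The site inspection is completed: Dec 30, 1999 + 5 days = Jan 4, 2000.
Both prerequisites met — the damage estimate is finalized (Jan 13, 2000), the site inspection is completed (Jan 4, 2000); the later is Jan 13, 2000.
The claim is approved: Jan 13, 2000 + 5 days = Jan 18, 2000.

18 January 2000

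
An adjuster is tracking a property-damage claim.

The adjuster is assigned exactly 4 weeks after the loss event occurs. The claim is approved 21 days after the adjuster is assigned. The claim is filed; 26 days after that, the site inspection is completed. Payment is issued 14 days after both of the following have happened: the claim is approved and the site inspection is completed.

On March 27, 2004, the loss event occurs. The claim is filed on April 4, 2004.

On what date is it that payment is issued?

The loss event occurs: Mar 27, 2004.
The adjuster is assigned: Mar 27, 2004 + 4 weeks = Apr 24, 2004.
The claim is approved: Apr 24, 2004 + 21 days = May 15, 2004.
The claim is filed: Apr 4, 2004.
The site inspection is completed: Apr 4, 2004 + 26 days = Apr 30, 2004.
Both prerequisites met — the claim is approved (May 15, 2004), the site inspection is completed (Apr 30, 2004); the later is May 15, 2004.
Payment is issued: May 15, 2004 + 14 days = May 29, 2004.

May 29, 2004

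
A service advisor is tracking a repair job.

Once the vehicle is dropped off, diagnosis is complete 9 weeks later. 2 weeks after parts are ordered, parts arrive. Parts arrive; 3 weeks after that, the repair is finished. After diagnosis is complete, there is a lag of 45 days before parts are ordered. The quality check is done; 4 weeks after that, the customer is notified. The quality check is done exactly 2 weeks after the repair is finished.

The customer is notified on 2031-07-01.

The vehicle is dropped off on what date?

2030-12-28

The customer is notified: Jul 1, 2031.
The quality check is done: Jul 1, 2031 − 4 weeks = Jun 3, 2031.
The repair is finished: Jun 3, 2031 − 2 weeks = May 20, 2031.
Parts arrive: May 20, 2031 − 3 weeks = Apr 29, 2031.
Parts are ordered: Apr 29, 2031 − 2 weeks = Apr 15, 2031.
Diagnosis is complete: Apr 15, 2031 − 45 days = Mar 1, 2031.
The vehicle is dropped off: Mar 1, 2031 − 9 weeks = Dec 28, 2030.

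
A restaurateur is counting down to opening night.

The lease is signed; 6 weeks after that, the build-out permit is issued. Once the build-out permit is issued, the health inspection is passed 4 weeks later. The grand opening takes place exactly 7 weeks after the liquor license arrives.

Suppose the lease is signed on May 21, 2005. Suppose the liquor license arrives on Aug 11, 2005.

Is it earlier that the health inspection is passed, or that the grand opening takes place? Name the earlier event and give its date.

The lease is signed: May 21, 2005.
The build-out permit is issued: May 21, 2005 + 6 weeks = Jul 2, 2005.
The health inspection is passed: Jul 2, 2005 + 4 weeks = Jul 30, 2005.
The liquor license arrives: Aug 11, 2005.
The grand opening takes place: Aug 11, 2005 + 7 weeks = Sep 29, 2005.
Comparing: the health inspection is passed on Jul 30, 2005 vs the grand opening takes place on Sep 29, 2005. Earlier: the health inspection is passed.

The health inspection is passed — Jul 30, 2005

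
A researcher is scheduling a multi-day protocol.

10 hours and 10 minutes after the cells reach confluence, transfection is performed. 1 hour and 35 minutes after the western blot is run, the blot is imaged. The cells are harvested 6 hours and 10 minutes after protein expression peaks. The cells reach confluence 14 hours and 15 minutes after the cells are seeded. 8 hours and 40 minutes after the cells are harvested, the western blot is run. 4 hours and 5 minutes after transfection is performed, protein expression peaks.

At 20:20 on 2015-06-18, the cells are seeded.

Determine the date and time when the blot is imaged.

The cells are seeded: 20:20 Jun 18, 2015.
The cells reach confluence: 20:20 Jun 18, 2015 + 14h15m = 10:35 Jun 19, 2015.
Transfection is performed: 10:35 Jun 19, 2015 + 10h10m = 20:45 Jun 19, 2015.
Protein expression peaks: 20:45 Jun 19, 2015 + 4h05m = 00:50 Jun 20, 2015.
The cells are harvested: 00:50 Jun 20, 2015 + 6h10m = 07:00 Jun 20, 2015.
The western blot is run: 07:00 Jun 20, 2015 + 8h40m = 15:40 Jun 20, 2015.
The blot is imaged: 15:40 Jun 20, 2015 + 1h35m = 17:15 Jun 20, 2015.

17:15 on 2015-06-20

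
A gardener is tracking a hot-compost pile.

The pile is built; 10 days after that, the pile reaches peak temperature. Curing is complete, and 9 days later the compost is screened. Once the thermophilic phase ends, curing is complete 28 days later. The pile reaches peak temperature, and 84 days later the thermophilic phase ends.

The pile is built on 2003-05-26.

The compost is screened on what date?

2003-10-04

The pile is built: May 26, 2003.
The pile reaches peak temperature: May 26, 2003 + 10 days = Jun 5, 2003.
The thermophilic phase ends: Jun 5, 2003 + 84 days = Aug 28, 2003.
Curing is complete: Aug 28, 2003 + 28 days = Sep 25, 2003.
The compost is screened: Sep 25, 2003 + 9 days = Oct 4, 2003.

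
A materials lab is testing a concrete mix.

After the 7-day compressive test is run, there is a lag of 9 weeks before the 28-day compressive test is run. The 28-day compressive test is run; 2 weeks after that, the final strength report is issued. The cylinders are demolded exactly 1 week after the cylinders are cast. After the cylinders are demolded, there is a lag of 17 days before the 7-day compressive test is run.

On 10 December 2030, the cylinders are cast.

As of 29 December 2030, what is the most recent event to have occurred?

The cylinders are demolded

The cylinders are cast: Dec 10, 2030.
The cylinders are demolded: Dec 10, 2030 + 1 week = Dec 17, 2030.
The 7-day compressive test is run: Dec 17, 2030 + 17 days = Jan 3, 2031.
The 28-day compressive test is run: Jan 3, 2031 + 9 weeks = Mar 7, 2031.
The final strength report is issued: Mar 7, 2031 + 2 weeks = Mar 21, 2031.
Dec 29, 2030 falls between when the cylinders are demolded (Dec 17, 2030) and when the 7-day compressive test is run (Jan 3, 2031).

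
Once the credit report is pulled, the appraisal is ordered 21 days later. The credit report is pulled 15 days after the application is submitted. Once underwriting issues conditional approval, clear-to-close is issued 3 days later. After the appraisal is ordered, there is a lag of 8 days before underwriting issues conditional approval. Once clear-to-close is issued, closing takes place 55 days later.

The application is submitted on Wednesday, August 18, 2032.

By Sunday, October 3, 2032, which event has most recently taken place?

The application is submitted: Aug 18, 2032.
The credit report is pulled: Aug 18, 2032 + 15 days = Sep 2, 2032.
The appraisal is ordered: Sep 2, 2032 + 21 days = Sep 23, 2032.
Underwriting issues conditional approval: Sep 23, 2032 + 8 days = Oct 1, 2032.
Clear-to-close is issued: Oct 1, 2032 + 3 days = Oct 4, 2032.
Closing takes place: Oct 4, 2032 + 55 days = Nov 28, 2032.
Oct 3, 2032 falls between when underwriting issues conditional approval (Oct 1, 2032) and when clear-to-close is issued (Oct 4, 2032).

Underwriting issues conditional approval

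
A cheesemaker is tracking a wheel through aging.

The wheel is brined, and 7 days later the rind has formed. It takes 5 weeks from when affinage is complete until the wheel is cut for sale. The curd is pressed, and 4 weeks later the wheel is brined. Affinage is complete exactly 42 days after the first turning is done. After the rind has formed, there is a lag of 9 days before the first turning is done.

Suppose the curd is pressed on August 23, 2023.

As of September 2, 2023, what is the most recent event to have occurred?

The curd is pressed: Aug 23, 2023.
The wheel is brined: Aug 23, 2023 + 4 weeks = Sep 20, 2023.
The rind has formed: Sep 20, 2023 + 7 days = Sep 27, 2023.
The first turning is done: Sep 27, 2023 + 9 days = Oct 6, 2023.
Affinage is complete: Oct 6, 2023 + 42 days = Nov 17, 2023.
The wheel is cut for sale: Nov 17, 2023 + 5 weeks = Dec 22, 2023.
Sep 2, 2023 falls between when the curd is pressed (Aug 23, 2023) and when the wheel is brined (Sep 20, 2023).

The curd is pressed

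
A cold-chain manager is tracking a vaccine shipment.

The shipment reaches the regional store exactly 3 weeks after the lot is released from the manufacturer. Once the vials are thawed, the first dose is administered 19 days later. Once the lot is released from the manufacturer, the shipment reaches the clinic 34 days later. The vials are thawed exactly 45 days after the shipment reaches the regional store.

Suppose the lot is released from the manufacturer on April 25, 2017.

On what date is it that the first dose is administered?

July 19, 2017

The lot is released from the manufacturer: Apr 25, 2017.
The shipment reaches the regional store: Apr 25, 2017 + 3 weeks = May 16, 2017.
The vials are thawed: May 16, 2017 + 45 days = Jun 30, 2017.
The first dose is administered: Jun 30, 2017 + 19 days = Jul 19, 2017.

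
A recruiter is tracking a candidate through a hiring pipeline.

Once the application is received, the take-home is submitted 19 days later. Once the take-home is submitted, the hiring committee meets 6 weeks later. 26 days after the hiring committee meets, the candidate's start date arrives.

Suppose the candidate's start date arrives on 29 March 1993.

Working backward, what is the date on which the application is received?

The candidate's start date arrives: Mar 29, 1993.
The hiring committee meets: Mar 29, 1993 − 26 days = Mar 3, 1993.
The take-home is submitted: Mar 3, 1993 − 6 weeks = Jan 20, 1993.
The application is received: Jan 20, 1993 − 19 days = Jan 1, 1993.

1 January 1993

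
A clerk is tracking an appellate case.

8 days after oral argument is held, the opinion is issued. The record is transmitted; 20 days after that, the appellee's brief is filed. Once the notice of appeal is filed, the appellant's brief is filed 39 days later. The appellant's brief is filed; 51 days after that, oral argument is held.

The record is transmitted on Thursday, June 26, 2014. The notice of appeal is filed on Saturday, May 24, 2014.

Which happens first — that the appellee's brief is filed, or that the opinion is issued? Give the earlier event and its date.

The appellee's brief is filed — Wednesday, July 16, 2014

The record is transmitted: Jun 26, 2014.
The appellee's brief is filed: Jun 26, 2014 + 20 days = Jul 16, 2014.
The notice of appeal is filed: May 24, 2014.
The appellant's brief is filed: May 24, 2014 + 39 days = Jul 2, 2014.
Oral argument is held: Jul 2, 2014 + 51 days = Aug 22, 2014.
The opinion is issued: Aug 22, 2014 + 8 days = Aug 30, 2014.
Comparing: the appellee's brief is filed on Jul 16, 2014 vs the opinion is issued on Aug 30, 2014. Earlier: the appellee's brief is filed.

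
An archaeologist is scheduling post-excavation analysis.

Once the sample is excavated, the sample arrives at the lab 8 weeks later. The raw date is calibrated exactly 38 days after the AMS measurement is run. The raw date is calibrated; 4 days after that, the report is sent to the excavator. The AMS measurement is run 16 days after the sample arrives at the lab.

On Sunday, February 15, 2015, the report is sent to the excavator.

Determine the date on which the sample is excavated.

Friday, October 24, 2014

The report is sent to the excavator: Feb 15, 2015.
The raw date is calibrated: Feb 15, 2015 − 4 days = Feb 11, 2015.
The AMS measurement is run: Feb 11, 2015 − 38 days = Jan 4, 2015.
The sample arrives at the lab: Jan 4, 2015 − 16 days = Dec 19, 2014.
The sample is excavated: Dec 19, 2014 − 8 weeks = Oct 24, 2014.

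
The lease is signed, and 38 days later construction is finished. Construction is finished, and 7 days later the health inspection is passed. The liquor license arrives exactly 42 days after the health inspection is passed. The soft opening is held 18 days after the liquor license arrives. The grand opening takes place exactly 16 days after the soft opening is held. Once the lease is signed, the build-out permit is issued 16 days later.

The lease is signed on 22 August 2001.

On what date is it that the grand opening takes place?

The lease is signed: Aug 22, 2001.
Construction is finished: Aug 22, 2001 + 38 days = Sep 29, 2001.
The health inspection is passed: Sep 29, 2001 + 7 days = Oct 6, 2001.
The liquor license arrives: Oct 6, 2001 + 42 days = Nov 17, 2001.
The soft opening is held: Nov 17, 2001 + 18 days = Dec 5, 2001.
The grand opening takes place: Dec 5, 2001 + 16 days = Dec 21, 2001.

21 December 2001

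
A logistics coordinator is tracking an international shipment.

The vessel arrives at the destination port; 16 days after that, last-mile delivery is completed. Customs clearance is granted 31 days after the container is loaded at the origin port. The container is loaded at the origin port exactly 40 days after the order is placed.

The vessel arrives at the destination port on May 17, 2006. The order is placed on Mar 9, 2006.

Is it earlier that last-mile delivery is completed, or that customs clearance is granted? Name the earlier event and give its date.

The vessel arrives at the destination port: May 17, 2006.
Last-mile delivery is completed: May 17, 2006 + 16 days = Jun 2, 2006.
The order is placed: Mar 9, 2006.
The container is loaded at the origin port: Mar 9, 2006 + 40 days = Apr 18, 2006.
Customs clearance is granted: Apr 18, 2006 + 31 days = May 19, 2006.
Comparing: last-mile delivery is completed on Jun 2, 2006 vs customs clearance is granted on May 19, 2006. Earlier: customs clearance is granted.

Customs clearance is granted — May 19, 2006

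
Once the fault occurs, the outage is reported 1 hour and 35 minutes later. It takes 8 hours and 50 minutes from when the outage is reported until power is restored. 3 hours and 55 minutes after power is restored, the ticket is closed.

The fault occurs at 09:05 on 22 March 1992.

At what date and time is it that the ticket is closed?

23:25 on 22 March 1992

The fault occurs: 09:05 Mar 22, 1992.
The outage is reported: 09:05 Mar 22, 1992 + 1h35m = 10:40 Mar 22, 1992.
Power is restored: 10:40 Mar 22, 1992 + 8h50m = 19:30 Mar 22, 1992.
The ticket is closed: 19:30 Mar 22, 1992 + 3h55m = 23:25 Mar 22, 1992.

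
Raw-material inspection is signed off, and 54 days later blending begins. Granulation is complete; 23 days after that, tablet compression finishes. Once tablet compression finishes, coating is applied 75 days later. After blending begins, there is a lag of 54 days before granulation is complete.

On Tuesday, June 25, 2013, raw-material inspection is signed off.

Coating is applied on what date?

Friday, January 17, 2014

Raw-material inspection is signed off: Jun 25, 2013.
Blending begins: Jun 25, 2013 + 54 days = Aug 18, 2013.
Granulation is complete: Aug 18, 2013 + 54 days = Oct 11, 2013.
Tablet compression finishes: Oct 11, 2013 + 23 days = Nov 3, 2013.
Coating is applied: Nov 3, 2013 + 75 days = Jan 17, 2014.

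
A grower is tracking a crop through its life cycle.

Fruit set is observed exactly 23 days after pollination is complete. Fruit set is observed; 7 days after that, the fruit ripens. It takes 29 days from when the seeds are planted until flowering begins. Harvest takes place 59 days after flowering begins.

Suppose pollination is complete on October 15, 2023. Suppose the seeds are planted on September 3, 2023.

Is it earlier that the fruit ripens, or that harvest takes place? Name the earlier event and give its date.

Pollination is complete: Oct 15, 2023.
Fruit set is observed: Oct 15, 2023 + 23 days = Nov 7, 2023.
The fruit ripens: Nov 7, 2023 + 7 days = Nov 14, 2023.
The seeds are planted: Sep 3, 2023.
Flowering begins: Sep 3, 2023 + 29 days = Oct 2, 2023.
Harvest takes place: Oct 2, 2023 + 59 days = Nov 30, 2023.
Comparing: the fruit ripens on Nov 14, 2023 vs harvest takes place on Nov 30, 2023. Earlier: the fruit ripens.

The fruit ripens — November 14, 2023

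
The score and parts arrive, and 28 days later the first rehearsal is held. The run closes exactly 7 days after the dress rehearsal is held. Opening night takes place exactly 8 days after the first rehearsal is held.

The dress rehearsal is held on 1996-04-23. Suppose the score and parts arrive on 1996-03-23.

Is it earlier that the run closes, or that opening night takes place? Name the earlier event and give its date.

The dress rehearsal is held: Apr 23, 1996.
The run closes: Apr 23, 1996 + 7 days = Apr 30, 1996.
The score and parts arrive: Mar 23, 1996.
The first rehearsal is held: Mar 23, 1996 + 28 days = Apr 20, 1996.
Opening night takes place: Apr 20, 1996 + 8 days = Apr 28, 1996.
Comparing: the run closes on Apr 30, 1996 vs opening night takes place on Apr 28, 1996. Earlier: opening night takes place.

Opening night takes place — 1996-04-28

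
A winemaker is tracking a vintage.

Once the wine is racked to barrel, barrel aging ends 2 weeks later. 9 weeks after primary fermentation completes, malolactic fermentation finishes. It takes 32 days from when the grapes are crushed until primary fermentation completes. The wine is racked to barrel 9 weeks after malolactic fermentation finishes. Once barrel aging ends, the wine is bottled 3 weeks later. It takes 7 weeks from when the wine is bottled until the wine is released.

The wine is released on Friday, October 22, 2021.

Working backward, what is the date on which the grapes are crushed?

The wine is released: Oct 22, 2021.
The wine is bottled: Oct 22, 2021 − 7 weeks = Sep 3, 2021.
Barrel aging ends: Sep 3, 2021 − 3 weeks = Aug 13, 2021.
The wine is racked to barrel: Aug 13, 2021 − 2 weeks = Jul 30, 2021.
Malolactic fermentation finishes: Jul 30, 2021 − 9 weeks = May 28, 2021.
Primary fermentation completes: May 28, 2021 − 9 weeks = Mar 26, 2021.
The grapes are crushed: Mar 26, 2021 − 32 days = Feb 22, 2021.

Monday, February 22, 2021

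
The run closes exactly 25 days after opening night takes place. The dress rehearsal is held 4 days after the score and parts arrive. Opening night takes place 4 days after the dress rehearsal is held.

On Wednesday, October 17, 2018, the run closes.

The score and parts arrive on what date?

The run closes: Oct 17, 2018.
Opening night takes place: Oct 17, 2018 − 25 days = Sep 22, 2018.
The dress rehearsal is held: Sep 22, 2018 − 4 days = Sep 18, 2018.
The score and parts arrive: Sep 18, 2018 − 4 days = Sep 14, 2018.

Friday, September 14, 2018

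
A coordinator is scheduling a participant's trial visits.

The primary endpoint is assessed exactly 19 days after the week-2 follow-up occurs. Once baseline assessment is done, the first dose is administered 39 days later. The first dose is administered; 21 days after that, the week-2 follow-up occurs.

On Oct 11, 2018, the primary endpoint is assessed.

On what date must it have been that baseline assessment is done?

The primary endpoint is assessed: Oct 11, 2018.
The week-2 follow-up occurs: Oct 11, 2018 − 19 days = Sep 22, 2018.
The first dose is administered: Sep 22, 2018 − 21 days = Sep 1, 2018.
Baseline assessment is done: Sep 1, 2018 − 39 days = Jul 24, 2018.

Jul 24, 2018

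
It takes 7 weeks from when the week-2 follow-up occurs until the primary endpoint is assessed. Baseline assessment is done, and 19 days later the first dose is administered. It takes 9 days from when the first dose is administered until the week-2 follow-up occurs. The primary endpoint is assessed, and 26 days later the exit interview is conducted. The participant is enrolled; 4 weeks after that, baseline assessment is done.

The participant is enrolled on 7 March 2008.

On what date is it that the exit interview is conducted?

16 July 2008

The participant is enrolled: Mar 7, 2008.
Baseline assessment is done: Mar 7, 2008 + 4 weeks = Apr 4, 2008.
The first dose is administered: Apr 4, 2008 + 19 days = Apr 23, 2008.
The week-2 follow-up occurs: Apr 23, 2008 + 9 days = May 2, 2008.
The primary endpoint is assessed: May 2, 2008 + 7 weeks = Jun 20, 2008.
The exit interview is conducted: Jun 20, 2008 + 26 days = Jul 16, 2008.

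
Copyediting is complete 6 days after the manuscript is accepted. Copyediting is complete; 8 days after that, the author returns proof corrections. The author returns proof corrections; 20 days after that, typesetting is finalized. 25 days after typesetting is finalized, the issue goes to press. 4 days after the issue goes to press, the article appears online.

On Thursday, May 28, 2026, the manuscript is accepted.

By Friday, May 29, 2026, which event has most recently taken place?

The manuscript is accepted

The manuscript is accepted: May 28, 2026.
Copyediting is complete: May 28, 2026 + 6 days = Jun 3, 2026.
The author returns proof corrections: Jun 3, 2026 + 8 days = Jun 11, 2026.
Typesetting is finalized: Jun 11, 2026 + 20 days = Jul 1, 2026.
The issue goes to press: Jul 1, 2026 + 25 days = Jul 26, 2026.
The article appears online: Jul 26, 2026 + 4 days = Jul 30, 2026.
May 29, 2026 falls between when the manuscript is accepted (May 28, 2026) and when copyediting is complete (Jun 3, 2026).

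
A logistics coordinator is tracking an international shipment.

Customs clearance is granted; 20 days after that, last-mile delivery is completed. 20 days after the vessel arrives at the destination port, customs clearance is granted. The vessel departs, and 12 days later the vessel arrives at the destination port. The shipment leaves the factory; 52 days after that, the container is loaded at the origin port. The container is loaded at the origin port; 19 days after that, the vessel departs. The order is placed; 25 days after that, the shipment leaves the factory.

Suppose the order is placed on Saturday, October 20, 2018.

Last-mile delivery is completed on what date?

Sunday, March 17, 2019

The order is placed: Oct 20, 2018.
The shipment leaves the factory: Oct 20, 2018 + 25 days = Nov 14, 2018.
The container is loaded at the origin port: Nov 14, 2018 + 52 days = Jan 5, 2019.
The vessel departs: Jan 5, 2019 + 19 days = Jan 24, 2019.
The vessel arrives at the destination port: Jan 24, 2019 + 12 days = Feb 5, 2019.
Customs clearance is granted: Feb 5, 2019 + 20 days = Feb 25, 2019.
Last-mile delivery is completed: Feb 25, 2019 + 20 days = Mar 17, 2019.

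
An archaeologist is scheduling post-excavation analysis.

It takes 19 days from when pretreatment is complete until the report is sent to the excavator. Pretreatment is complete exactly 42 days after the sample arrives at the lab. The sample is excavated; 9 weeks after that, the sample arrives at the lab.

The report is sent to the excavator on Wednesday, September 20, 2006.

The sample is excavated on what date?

The report is sent to the excavator: Sep 20, 2006.
Pretreatment is complete: Sep 20, 2006 − 19 days = Sep 1, 2006.
The sample arrives at the lab: Sep 1, 2006 − 42 days = Jul 21, 2006.
The sample is excavated: Jul 21, 2006 − 9 weeks = May 19, 2006.

Friday, May 19, 2006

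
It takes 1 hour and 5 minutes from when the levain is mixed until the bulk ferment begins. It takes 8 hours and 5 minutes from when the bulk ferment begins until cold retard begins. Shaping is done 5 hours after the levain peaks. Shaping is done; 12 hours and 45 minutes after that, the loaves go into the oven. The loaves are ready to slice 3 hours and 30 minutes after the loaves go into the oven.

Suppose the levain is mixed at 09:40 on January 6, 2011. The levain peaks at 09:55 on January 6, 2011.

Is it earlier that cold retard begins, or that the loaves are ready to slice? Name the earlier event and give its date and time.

The levain is mixed: 09:40 Jan 6, 2011.
The bulk ferment begins: 09:40 Jan 6, 2011 + 1h05m = 10:45 Jan 6, 2011.
Cold retard begins: 10:45 Jan 6, 2011 + 8h05m = 18:50 Jan 6, 2011.
The levain peaks: 09:55 Jan 6, 2011.
Shaping is done: 09:55 Jan 6, 2011 + 5h = 14:55 Jan 6, 2011.
The loaves go into the oven: 14:55 Jan 6, 2011 + 12h45m = 03:40 Jan 7, 2011.
The loaves are ready to slice: 03:40 Jan 7, 2011 + 3h30m = 07:10 Jan 7, 2011.
Comparing: cold retard begins at 18:50 Jan 6, 2011 vs the loaves are ready to slice at 07:10 Jan 7, 2011. Earlier: cold retard begins.

Cold retard begins — 18:50 on January 6, 2011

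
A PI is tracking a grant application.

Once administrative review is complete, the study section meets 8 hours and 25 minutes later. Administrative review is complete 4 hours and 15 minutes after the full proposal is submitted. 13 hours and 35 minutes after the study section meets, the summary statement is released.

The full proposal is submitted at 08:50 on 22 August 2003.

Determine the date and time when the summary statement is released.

11:05 on 23 August 2003

The full proposal is submitted: 08:50 Aug 22, 2003.
Administrative review is complete: 08:50 Aug 22, 2003 + 4h15m = 13:05 Aug 22, 2003.
The study section meets: 13:05 Aug 22, 2003 + 8h25m = 21:30 Aug 22, 2003.
The summary statement is released: 21:30 Aug 22, 2003 + 13h35m = 11:05 Aug 23, 2003.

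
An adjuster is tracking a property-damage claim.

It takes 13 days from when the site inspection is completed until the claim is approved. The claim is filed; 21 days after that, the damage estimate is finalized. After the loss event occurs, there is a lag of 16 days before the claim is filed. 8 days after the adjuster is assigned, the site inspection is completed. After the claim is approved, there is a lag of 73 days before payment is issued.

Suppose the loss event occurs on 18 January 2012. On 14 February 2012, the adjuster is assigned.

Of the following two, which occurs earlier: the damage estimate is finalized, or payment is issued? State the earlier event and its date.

The damage estimate is finalized — 24 February 2012

The loss event occurs: Jan 18, 2012.
The claim is filed: Jan 18, 2012 + 16 days = Feb 3, 2012.
The damage estimate is finalized: Feb 3, 2012 + 21 days = Feb 24, 2012.
The adjuster is assigned: Feb 14, 2012.
The site inspection is completed: Feb 14, 2012 + 8 days = Feb 22, 2012.
The claim is approved: Feb 22, 2012 + 13 days = Mar 6, 2012.
Payment is issued: Mar 6, 2012 + 73 days = May 18, 2012.
Comparing: the damage estimate is finalized on Feb 24, 2012 vs payment is issued on May 18, 2012. Earlier: the damage estimate is finalized.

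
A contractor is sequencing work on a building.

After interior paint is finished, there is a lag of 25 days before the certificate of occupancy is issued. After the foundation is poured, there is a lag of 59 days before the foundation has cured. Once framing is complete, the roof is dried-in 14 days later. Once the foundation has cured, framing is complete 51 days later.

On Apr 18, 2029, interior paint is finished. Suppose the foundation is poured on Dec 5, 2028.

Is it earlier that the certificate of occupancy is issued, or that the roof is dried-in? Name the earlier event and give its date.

The roof is dried-in — Apr 8, 2029

Interior paint is finished: Apr 18, 2029.
The certificate of occupancy is issued: Apr 18, 2029 + 25 days = May 13, 2029.
The foundation is poured: Dec 5, 2028.
The foundation has cured: Dec 5, 2028 + 59 days = Feb 2, 2029.
Framing is complete: Feb 2, 2029 + 51 days = Mar 25, 2029.
The roof is dried-in: Mar 25, 2029 + 14 days = Apr 8, 2029.
Comparing: the certificate of occupancy is issued on May 13, 2029 vs the roof is dried-in on Apr 8, 2029. Earlier: the roof is dried-in.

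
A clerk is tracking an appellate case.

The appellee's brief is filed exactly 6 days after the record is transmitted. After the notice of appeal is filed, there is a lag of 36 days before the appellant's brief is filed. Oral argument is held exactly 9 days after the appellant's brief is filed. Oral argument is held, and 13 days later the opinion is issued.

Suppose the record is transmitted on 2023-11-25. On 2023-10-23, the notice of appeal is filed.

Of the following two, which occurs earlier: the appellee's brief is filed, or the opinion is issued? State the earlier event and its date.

The appellee's brief is filed — 2023-12-01

The record is transmitted: Nov 25, 2023.
The appellee's brief is filed: Nov 25, 2023 + 6 days = Dec 1, 2023.
The notice of appeal is filed: Oct 23, 2023.
The appellant's brief is filed: Oct 23, 2023 + 36 days = Nov 28, 2023.
Oral argument is held: Nov 28, 2023 + 9 days = Dec 7, 2023.
The opinion is issued: Dec 7, 2023 + 13 days = Dec 20, 2023.
Comparing: the appellee's brief is filed on Dec 1, 2023 vs the opinion is issued on Dec 20, 2023. Earlier: the appellee's brief is filed.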